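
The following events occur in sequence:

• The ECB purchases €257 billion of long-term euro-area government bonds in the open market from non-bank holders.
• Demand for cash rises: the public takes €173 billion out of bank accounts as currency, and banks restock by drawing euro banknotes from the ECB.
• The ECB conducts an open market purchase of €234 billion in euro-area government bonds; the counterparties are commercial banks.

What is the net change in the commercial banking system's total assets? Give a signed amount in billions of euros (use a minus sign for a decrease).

Asset purchase (from non-banks) €257 billion: bank balance sheets expand → +€257B.
Currency withdrawal €173 billion: bank balance sheets shrink → −€173B.
OMO purchase (from banks) €234 billion: just an asset swap on bank balance sheets → 0.
Net: 257 − 173 + 0 = +€84 billion.

+€84 billion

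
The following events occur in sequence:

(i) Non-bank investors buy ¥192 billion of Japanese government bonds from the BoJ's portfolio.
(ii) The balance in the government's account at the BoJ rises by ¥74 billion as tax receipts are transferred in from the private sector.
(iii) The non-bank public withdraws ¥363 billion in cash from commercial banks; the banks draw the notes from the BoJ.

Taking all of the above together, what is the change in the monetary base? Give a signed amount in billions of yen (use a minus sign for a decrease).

-¥266 billion

Asset sale (to non-banks) ¥192 billion: BoJ balance sheet contracts → −¥192B.
Government account inflow ¥74 billion: reserves shift to a non-base liability → −¥74B.
Currency withdrawal ¥363 billion: just a shift between currency and reserves — both are base money → 0.
Net: −192 − 74 + 0 = -¥266 billion.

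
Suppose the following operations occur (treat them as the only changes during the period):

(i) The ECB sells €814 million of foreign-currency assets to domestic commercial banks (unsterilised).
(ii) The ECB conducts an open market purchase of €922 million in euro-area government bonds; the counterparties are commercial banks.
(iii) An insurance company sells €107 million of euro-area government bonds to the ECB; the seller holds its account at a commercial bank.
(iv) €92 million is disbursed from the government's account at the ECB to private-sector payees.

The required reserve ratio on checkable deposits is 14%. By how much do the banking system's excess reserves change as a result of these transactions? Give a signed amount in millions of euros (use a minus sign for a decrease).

+€279.14 million

FX sale €814 million: reserves −€814M, deposits 0.
OMO purchase (from banks) €922 million: reserves +€922M, deposits 0.
Asset purchase (from non-banks) €107 million: reserves +€107M, deposits +€107M.
Government spending €92 million: reserves +€92M, deposits +€92M.
Totals: Δreserves = +€307M, Δdeposits = +€199M.
Δrequired reserves = 14% × +€199M = +€27.86M.
Δexcess reserves = Δreserves − Δrequired = +€307M − (+€27.86M) = +€279.14 million.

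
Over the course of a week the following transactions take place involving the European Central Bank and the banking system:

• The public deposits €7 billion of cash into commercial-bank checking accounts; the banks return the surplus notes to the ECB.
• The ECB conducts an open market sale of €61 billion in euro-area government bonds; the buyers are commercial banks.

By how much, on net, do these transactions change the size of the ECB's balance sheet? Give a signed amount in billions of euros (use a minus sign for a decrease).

-€61 billion

Currency deposit €7 billion: only the composition of liabilities changes → 0.
OMO sale (to banks) €61 billion: an ECB asset is shed → −€61B.
Net: 0 − 61 = -€61 billion.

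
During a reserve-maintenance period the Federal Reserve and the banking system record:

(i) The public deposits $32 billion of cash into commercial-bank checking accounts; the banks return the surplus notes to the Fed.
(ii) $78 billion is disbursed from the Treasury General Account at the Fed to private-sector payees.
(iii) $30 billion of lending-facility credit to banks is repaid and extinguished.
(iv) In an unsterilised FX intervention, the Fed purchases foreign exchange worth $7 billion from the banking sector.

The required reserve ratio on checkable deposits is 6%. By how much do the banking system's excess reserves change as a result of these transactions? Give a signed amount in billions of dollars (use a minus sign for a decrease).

Currency deposit $32 billion: reserves +$32B, deposits +$32B.
Government spending $78 billion: reserves +$78B, deposits +$78B.
Discount-window repayment $30 billion: reserves −$30B, deposits 0.
FX purchase $7 billion: reserves +$7B, deposits 0.
Totals: Δreserves = +$87B, Δdeposits = +$110B.
Δrequired reserves = 6% × +$110B = +$6.6B.
Δexcess reserves = Δreserves − Δrequired = +$87B − (+$6.6B) = +$80.4 billion.

+$80.4 billion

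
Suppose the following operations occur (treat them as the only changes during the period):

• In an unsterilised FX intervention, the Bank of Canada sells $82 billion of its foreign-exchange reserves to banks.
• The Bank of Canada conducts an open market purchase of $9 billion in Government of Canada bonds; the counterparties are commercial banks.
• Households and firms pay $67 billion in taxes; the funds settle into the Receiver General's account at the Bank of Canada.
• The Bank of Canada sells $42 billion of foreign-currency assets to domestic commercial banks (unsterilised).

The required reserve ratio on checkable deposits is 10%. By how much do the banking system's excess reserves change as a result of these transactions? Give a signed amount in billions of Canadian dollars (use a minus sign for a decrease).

-$175.3 billion

FX sale $82 billion: reserves −$82B, deposits 0.
OMO purchase (from banks) $9 billion: reserves +$9B, deposits 0.
Government account inflow $67 billion: reserves −$67B, deposits −$67B.
FX sale $42 billion: reserves −$42B, deposits 0.
Totals: Δreserves = −$182B, Δdeposits = −$67B.
Δrequired reserves = 10% × −$67B = −$6.7B.
Δexcess reserves = Δreserves − Δrequired = −$182B − (−$6.7B) = -$175.3 billion.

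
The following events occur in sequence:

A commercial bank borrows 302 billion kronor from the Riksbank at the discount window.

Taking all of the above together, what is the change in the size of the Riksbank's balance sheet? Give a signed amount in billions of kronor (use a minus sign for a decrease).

+302 billion

Riksbank balance sheet:
  Assets:      Loans to banks +302B
  Liabilities: Bank reserves +302B
Commercial banking system:
  Assets:      Reserves at CB +302B
  Liabilities: Borrowings from CB +302B
Change in total Riksbank assets = +302 billion.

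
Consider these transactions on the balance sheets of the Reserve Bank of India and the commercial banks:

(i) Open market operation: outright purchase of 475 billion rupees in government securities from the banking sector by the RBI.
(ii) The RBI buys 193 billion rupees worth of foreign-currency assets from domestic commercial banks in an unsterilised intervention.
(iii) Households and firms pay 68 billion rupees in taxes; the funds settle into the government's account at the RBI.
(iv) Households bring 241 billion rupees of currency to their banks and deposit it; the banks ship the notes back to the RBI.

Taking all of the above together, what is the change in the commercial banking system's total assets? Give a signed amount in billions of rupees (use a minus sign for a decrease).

+173 billion

RBI balance sheet:
  Assets:      Securities +475B, Foreign assets +193B
  Liabilities: Bank reserves +841B, Currency in circulation −241B, Government deposits +68B
Commercial banking system:
  Assets:      Reserves at CB +841B, Securities −475B, Foreign assets −193B
  Liabilities: Checkable deposits +173B
Change in total bank assets = +173 billion.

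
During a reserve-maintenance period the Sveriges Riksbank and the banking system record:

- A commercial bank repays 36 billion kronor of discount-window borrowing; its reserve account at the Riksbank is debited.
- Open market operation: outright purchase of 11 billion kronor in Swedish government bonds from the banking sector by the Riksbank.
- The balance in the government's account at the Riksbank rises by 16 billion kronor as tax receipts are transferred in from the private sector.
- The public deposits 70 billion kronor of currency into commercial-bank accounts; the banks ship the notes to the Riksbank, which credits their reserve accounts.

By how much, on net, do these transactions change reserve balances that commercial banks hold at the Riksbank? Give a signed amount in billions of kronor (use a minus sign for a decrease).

Riksbank balance sheet:
  Assets:      Securities +11B, Loans to banks −36B
  Liabilities: Bank reserves +29B, Currency in circulation −70B, Government deposits +16B
Commercial banking system:
  Assets:      Reserves at CB +29B, Securities −11B
  Liabilities: Checkable deposits +54B, Borrowings from CB −36B
So the change in reserve balances that commercial banks hold at the Riksbank is +29 billion.

+29 billion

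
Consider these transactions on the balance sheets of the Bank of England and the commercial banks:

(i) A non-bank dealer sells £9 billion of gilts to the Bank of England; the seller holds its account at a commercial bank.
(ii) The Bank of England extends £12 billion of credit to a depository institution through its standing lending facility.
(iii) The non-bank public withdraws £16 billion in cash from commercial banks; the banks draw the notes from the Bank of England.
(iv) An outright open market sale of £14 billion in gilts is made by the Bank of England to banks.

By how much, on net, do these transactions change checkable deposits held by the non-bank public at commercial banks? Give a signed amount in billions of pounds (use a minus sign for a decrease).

Bank of England balance sheet:
  Assets:      Securities −£5B, Loans to banks +£12B
  Liabilities: Bank reserves −£9B, Currency in circulation +£16B
Commercial banking system:
  Assets:      Reserves at CB −£9B, Securities +£14B
  Liabilities: Checkable deposits −£7B, Borrowings from CB +£12B
So the change in checkable deposits held by the non-bank public at commercial banks is -£7 billion.

-£7 billion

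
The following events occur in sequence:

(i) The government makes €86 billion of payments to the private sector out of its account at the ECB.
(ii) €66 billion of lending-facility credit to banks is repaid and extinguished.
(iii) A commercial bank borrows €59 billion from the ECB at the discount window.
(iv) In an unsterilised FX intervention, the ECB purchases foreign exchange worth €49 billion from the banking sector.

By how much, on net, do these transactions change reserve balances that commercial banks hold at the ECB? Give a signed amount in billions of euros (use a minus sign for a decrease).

+€128 billion

ECB balance sheet:
  Assets:      Loans to banks −€7B, Foreign assets +€49B
  Liabilities: Bank reserves +€128B, Government deposits −€86B
Commercial banking system:
  Assets:      Reserves at CB +€128B, Foreign assets −€49B
  Liabilities: Checkable deposits +€86B, Borrowings from CB −€7B
So the change in reserve balances that commercial banks hold at the ECB is +€128 billion.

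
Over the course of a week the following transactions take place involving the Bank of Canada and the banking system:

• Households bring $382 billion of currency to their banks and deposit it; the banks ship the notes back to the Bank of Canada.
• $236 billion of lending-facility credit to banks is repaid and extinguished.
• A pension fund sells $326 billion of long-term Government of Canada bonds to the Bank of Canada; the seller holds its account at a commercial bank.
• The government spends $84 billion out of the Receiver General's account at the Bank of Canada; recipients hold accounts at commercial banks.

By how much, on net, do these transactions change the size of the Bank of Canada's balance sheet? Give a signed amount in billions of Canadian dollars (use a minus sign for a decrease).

Bank of Canada balance sheet:
  Assets:      Securities +$326B, Loans to banks −$236B
  Liabilities: Bank reserves +$556B, Currency in circulation −$382B, Government deposits −$84B
Commercial banking system:
  Assets:      Reserves at CB +$556B
  Liabilities: Checkable deposits +$792B, Borrowings from CB −$236B
Change in total Bank of Canada assets = +$90 billion.

+$90 billion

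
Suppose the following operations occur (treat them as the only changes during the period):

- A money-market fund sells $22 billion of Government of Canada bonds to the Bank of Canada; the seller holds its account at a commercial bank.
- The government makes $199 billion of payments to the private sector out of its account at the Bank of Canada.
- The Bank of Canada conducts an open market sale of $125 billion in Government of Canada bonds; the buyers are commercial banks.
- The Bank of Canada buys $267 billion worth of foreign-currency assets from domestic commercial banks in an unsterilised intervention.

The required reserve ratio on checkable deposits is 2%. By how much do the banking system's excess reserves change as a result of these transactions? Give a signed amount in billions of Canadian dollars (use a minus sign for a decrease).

+$358.58 billion

Asset purchase (from non-banks) $22 billion: reserves +$22B, deposits +$22B.
Government spending $199 billion: reserves +$199B, deposits +$199B.
OMO sale (to banks) $125 billion: reserves −$125B, deposits 0.
FX purchase $267 billion: reserves +$267B, deposits 0.
Totals: Δreserves = +$363B, Δdeposits = +$221B.
Δrequired reserves = 2% × +$221B = +$4.42B.
Δexcess reserves = Δreserves − Δrequired = +$363B − (+$4.42B) = +$358.58 billion.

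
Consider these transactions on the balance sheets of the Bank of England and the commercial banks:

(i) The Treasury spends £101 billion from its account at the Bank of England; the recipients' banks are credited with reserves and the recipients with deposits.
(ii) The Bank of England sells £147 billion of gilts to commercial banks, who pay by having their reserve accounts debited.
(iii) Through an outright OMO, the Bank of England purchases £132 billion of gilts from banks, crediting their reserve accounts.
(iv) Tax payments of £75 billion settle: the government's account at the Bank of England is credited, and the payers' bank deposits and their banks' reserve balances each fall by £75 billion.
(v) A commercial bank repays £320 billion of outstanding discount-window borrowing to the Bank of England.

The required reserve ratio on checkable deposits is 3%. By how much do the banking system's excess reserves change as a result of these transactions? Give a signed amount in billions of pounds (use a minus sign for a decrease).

-£309.78 billion

Government spending £101 billion: reserves +£101B, deposits +£101B.
OMO sale (to banks) £147 billion: reserves −£147B, deposits 0.
OMO purchase (from banks) £132 billion: reserves +£132B, deposits 0.
Government account inflow £75 billion: reserves −£75B, deposits −£75B.
Discount-window repayment £320 billion: reserves −£320B, deposits 0.
Totals: Δreserves = −£309B, Δdeposits = +£26B.
Δrequired reserves = 3% × +£26B = +£0.78B.
Δexcess reserves = Δreserves − Δrequired = −£309B − (+£0.78B) = -£309.78 billion.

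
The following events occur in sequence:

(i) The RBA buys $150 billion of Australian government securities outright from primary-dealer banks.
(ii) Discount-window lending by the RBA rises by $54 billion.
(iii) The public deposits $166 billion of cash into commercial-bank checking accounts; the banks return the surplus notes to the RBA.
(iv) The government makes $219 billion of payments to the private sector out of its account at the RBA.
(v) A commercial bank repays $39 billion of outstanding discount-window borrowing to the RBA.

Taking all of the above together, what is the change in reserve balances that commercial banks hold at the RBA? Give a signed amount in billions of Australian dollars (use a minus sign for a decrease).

OMO purchase (from banks) $150 billion: the RBA pays by crediting reserve accounts → +$150B.
Discount-window loan $54 billion: the loan is credited to the bank's reserve account → +$54B.
Currency deposit $166 billion: returned notes are swapped for reserve credit → +$166B.
Government spending $219 billion: government payments flow into bank reserve accounts → +$219B.
Discount-window repayment $39 billion: repayment is debited from reserves → −$39B.
Net: 150 + 54 + 166 + 219 − 39 = +$550 billion.

+$550 billion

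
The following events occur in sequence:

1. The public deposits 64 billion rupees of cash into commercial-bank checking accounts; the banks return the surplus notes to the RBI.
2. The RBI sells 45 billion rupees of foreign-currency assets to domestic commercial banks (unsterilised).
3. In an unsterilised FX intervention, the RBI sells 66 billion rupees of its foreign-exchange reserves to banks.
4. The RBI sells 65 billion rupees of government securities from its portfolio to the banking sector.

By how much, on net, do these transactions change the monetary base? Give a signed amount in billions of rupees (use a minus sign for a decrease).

Currency deposit 64 billion rupees: just a shift between currency and reserves — both are base money → 0.
FX sale 45 billion rupees: RBI balance sheet contracts → −45B.
FX sale 66 billion rupees: RBI balance sheet contracts → −66B.
OMO sale (to banks) 65 billion rupees: RBI balance sheet contracts → −65B.
Net: 0 − 45 − 66 − 65 = -176 billion.

-176 billion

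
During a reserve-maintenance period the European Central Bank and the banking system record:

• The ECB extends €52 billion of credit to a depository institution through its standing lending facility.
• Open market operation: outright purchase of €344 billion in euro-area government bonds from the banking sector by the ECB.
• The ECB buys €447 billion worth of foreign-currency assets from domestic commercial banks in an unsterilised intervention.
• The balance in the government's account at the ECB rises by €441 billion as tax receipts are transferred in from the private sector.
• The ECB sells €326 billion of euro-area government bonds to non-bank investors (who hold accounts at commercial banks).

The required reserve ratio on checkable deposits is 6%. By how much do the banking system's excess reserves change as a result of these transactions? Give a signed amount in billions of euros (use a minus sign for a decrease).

+€122.02 billion

Discount-window loan €52 billion: reserves +€52B, deposits 0.
OMO purchase (from banks) €344 billion: reserves +€344B, deposits 0.
FX purchase €447 billion: reserves +€447B, deposits 0.
Government account inflow €441 billion: reserves −€441B, deposits −€441B.
Asset sale (to non-banks) €326 billion: reserves −€326B, deposits −€326B.
Totals: Δreserves = +€76B, Δdeposits = −€767B.
Δrequired reserves = 6% × −€767B = −€46.02B.
Δexcess reserves = Δreserves − Δrequired = +€76B − (−€46.02B) = +€122.02 billion.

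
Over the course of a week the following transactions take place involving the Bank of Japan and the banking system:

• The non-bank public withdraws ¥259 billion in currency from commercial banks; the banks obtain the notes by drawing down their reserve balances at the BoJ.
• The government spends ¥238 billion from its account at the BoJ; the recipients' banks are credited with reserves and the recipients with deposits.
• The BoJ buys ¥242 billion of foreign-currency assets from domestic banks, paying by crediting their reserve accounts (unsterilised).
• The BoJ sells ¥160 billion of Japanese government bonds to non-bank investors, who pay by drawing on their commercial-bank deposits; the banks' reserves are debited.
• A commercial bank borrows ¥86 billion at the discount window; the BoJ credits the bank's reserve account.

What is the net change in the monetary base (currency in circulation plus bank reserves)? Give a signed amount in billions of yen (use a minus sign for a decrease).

+¥406 billion

BoJ balance sheet:
  Assets:      Securities −¥160B, Loans to banks +¥86B, Foreign assets +¥242B
  Liabilities: Bank reserves +¥147B, Currency in circulation +¥259B, Government deposits −¥238B
Monetary base = currency + reserves: +¥259B + (+¥147B) = +¥406 billion.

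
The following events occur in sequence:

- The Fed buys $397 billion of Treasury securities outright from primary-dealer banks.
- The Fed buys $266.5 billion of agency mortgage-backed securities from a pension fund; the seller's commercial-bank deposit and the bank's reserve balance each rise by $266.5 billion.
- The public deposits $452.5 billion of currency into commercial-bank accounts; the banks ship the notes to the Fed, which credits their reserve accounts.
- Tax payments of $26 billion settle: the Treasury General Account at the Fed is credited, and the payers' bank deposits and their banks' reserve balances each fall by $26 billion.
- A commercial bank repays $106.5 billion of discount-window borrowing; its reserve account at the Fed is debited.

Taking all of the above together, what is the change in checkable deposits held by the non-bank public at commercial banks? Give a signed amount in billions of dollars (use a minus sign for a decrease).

+$693 billion

OMO purchase (from banks) $397 billion: the counterparty is a bank, so public deposits are unchanged → 0.
Asset purchase (from non-banks) $266.5 billion: non-bank counterparties' bank balances rise → +$266.5B.
Currency deposit $452.5 billion: non-bank counterparties' bank balances rise → +$452.5B.
Government account inflow $26 billion: non-bank counterparties' bank balances fall → −$26B.
Discount-window repayment $106.5 billion: the counterparty is a bank, so public deposits are unchanged → 0.
Net: 0 + 266.5 + 452.5 − 26 + 0 = +$693 billion.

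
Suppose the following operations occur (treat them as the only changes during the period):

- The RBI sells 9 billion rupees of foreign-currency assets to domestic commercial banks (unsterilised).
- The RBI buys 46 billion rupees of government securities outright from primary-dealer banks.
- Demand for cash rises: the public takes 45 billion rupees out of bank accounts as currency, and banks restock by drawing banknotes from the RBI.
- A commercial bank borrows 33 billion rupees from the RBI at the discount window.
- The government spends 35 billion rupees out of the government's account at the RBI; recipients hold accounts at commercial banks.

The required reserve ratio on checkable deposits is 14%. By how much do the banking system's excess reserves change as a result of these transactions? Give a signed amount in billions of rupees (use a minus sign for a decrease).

+61.4 billion

FX sale 9 billion rupees: reserves −9B, deposits 0.
OMO purchase (from banks) 46 billion rupees: reserves +46B, deposits 0.
Currency withdrawal 45 billion rupees: reserves −45B, deposits −45B.
Discount-window loan 33 billion rupees: reserves +33B, deposits 0.
Government spending 35 billion rupees: reserves +35B, deposits +35B.
Totals: Δreserves = +60B, Δdeposits = −10B.
Δrequired reserves = 14% × −10B = −1.4B.
Δexcess reserves = Δreserves − Δrequired = +60B − (−1.4B) = +61.4 billion.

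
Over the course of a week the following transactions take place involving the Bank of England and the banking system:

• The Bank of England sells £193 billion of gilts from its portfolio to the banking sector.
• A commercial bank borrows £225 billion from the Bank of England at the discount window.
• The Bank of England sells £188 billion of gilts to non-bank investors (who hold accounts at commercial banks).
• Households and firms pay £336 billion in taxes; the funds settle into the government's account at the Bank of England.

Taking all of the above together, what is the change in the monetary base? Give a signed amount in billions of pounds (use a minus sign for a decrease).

-£492 billion

Bank of England balance sheet:
  Assets:      Securities −£381B, Loans to banks +£225B
  Liabilities: Bank reserves −£492B, Government deposits +£336B
Monetary base = currency + reserves: 0 + (−£492B) = -£492 billion.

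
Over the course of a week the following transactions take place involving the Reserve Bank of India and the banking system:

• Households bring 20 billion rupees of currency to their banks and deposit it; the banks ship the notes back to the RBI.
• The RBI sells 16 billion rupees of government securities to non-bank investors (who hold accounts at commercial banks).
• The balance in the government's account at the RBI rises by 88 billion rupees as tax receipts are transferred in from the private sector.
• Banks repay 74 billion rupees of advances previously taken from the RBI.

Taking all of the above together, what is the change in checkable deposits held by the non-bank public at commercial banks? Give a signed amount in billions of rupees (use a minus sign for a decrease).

-84 billion

Currency deposit 20 billion rupees: non-bank counterparties' bank balances rise → +20B.
Asset sale (to non-banks) 16 billion rupees: non-bank counterparties' bank balances fall → −16B.
Government account inflow 88 billion rupees: non-bank counterparties' bank balances fall → −88B.
Discount-window repayment 74 billion rupees: the counterparty is a bank, so public deposits are unchanged → 0.
Net: 20 − 16 − 88 + 0 = -84 billion.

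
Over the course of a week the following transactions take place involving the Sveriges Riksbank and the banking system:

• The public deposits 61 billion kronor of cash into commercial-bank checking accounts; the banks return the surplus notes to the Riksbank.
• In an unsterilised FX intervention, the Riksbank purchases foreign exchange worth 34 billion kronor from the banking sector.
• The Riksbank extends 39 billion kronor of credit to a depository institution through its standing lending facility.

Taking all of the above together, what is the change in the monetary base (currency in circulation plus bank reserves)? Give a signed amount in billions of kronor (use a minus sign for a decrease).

+73 billion

Currency deposit 61 billion kronor: just a shift between currency and reserves — both are base money → 0.
FX purchase 34 billion kronor: Riksbank balance sheet expands → +34B.
Discount-window loan 39 billion kronor: Riksbank balance sheet expands → +39B.
Net: 0 + 34 + 39 = +73 billion.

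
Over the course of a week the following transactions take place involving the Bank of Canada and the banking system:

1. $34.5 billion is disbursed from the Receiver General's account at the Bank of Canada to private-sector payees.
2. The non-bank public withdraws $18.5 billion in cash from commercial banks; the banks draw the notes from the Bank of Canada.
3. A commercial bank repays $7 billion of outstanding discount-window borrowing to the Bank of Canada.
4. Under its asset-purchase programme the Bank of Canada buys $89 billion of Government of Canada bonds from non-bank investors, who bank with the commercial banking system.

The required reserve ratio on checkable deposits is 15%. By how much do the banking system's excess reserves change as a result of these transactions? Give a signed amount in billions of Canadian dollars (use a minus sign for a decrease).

+$82.25 billion

Government spending $34.5 billion: reserves +$34.5B, deposits +$34.5B.
Currency withdrawal $18.5 billion: reserves −$18.5B, deposits −$18.5B.
Discount-window repayment $7 billion: reserves −$7B, deposits 0.
Asset purchase (from non-banks) $89 billion: reserves +$89B, deposits +$89B.
Totals: Δreserves = +$98B, Δdeposits = +$105B.
Δrequired reserves = 15% × +$105B = +$15.75B.
Δexcess reserves = Δreserves − Δrequired = +$98B − (+$15.75B) = +$82.25 billion.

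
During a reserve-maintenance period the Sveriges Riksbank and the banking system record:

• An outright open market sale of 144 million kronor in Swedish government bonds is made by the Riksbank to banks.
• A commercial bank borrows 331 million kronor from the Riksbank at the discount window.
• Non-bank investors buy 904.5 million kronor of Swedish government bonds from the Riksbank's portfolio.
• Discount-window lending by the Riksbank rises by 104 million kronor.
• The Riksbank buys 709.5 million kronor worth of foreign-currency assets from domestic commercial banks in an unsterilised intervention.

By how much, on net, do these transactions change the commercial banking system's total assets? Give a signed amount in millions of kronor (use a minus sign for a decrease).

OMO sale (to banks) 144 million kronor: just an asset swap on bank balance sheets → 0.
Discount-window loan 331 million kronor: bank balance sheets expand → +331M.
Asset sale (to non-banks) 904.5 million kronor: bank balance sheets shrink → −904.5M.
Discount-window loan 104 million kronor: bank balance sheets expand → +104M.
FX purchase 709.5 million kronor: just an asset swap on bank balance sheets → 0.
Net: 0 + 331 − 904.5 + 104 + 0 = -469.5 million.

-469.5 million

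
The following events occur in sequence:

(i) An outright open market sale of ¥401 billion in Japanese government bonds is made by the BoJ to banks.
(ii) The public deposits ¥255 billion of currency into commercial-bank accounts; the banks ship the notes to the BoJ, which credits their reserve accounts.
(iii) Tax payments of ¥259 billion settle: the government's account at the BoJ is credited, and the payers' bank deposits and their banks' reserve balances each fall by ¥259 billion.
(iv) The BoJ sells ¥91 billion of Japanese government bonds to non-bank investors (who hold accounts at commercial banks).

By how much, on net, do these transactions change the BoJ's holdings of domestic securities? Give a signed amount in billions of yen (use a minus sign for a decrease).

BoJ balance sheet:
  Assets:      Securities −¥492B
  Liabilities: Bank reserves −¥496B, Currency in circulation −¥255B, Government deposits +¥259B
Commercial banking system:
  Assets:      Reserves at CB −¥496B, Securities +¥401B
  Liabilities: Checkable deposits −¥95B
So the change in the BoJ's holdings of domestic securities is -¥492 billion.

-¥492 billion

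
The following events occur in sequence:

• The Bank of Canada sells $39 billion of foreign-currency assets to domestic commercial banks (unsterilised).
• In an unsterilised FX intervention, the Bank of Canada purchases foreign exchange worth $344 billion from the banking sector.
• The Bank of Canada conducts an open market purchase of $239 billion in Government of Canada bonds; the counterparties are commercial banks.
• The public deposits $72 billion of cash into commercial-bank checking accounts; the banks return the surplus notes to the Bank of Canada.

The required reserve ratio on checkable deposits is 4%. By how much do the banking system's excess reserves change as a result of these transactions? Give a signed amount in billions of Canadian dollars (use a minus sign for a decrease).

+$613.12 billion

FX sale $39 billion: reserves −$39B, deposits 0.
FX purchase $344 billion: reserves +$344B, deposits 0.
OMO purchase (from banks) $239 billion: reserves +$239B, deposits 0.
Currency deposit $72 billion: reserves +$72B, deposits +$72B.
Totals: Δreserves = +$616B, Δdeposits = +$72B.
Δrequired reserves = 4% × +$72B = +$2.88B.
Δexcess reserves = Δreserves − Δrequired = +$616B − (+$2.88B) = +$613.12 billion.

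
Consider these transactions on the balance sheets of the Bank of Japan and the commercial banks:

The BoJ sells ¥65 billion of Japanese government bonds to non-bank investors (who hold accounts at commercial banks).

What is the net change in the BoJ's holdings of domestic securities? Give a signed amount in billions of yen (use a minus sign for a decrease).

-¥65 billion

BoJ balance sheet:
  Assets:      Securities −¥65B
  Liabilities: Bank reserves −¥65B
So the change in the BoJ's holdings of domestic securities is -¥65 billion.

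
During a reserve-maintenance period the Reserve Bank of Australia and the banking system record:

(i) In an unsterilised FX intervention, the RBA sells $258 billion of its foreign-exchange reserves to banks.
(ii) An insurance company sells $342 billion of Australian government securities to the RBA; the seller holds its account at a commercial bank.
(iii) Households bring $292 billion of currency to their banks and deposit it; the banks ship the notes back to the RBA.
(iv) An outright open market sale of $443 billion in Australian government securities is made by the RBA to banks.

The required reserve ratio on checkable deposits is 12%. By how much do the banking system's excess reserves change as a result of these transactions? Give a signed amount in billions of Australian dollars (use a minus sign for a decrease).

-$143.08 billion

FX sale $258 billion: reserves −$258B, deposits 0.
Asset purchase (from non-banks) $342 billion: reserves +$342B, deposits +$342B.
Currency deposit $292 billion: reserves +$292B, deposits +$292B.
OMO sale (to banks) $443 billion: reserves −$443B, deposits 0.
Totals: Δreserves = −$67B, Δdeposits = +$634B.
Δrequired reserves = 12% × +$634B = +$76.08B.
Δexcess reserves = Δreserves − Δrequired = −$67B − (+$76.08B) = -$143.08 billion.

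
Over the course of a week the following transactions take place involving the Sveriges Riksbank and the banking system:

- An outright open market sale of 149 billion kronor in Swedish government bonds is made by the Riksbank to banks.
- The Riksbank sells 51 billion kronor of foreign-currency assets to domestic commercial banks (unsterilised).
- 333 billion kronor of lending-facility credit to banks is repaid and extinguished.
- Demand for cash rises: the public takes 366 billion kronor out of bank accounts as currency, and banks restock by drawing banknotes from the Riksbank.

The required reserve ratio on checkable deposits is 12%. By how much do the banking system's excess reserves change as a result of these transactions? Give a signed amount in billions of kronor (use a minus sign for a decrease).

OMO sale (to banks) 149 billion kronor: reserves −149B, deposits 0.
FX sale 51 billion kronor: reserves −51B, deposits 0.
Discount-window repayment 333 billion kronor: reserves −333B, deposits 0.
Currency withdrawal 366 billion kronor: reserves −366B, deposits −366B.
Totals: Δreserves = −899B, Δdeposits = −366B.
Δrequired reserves = 12% × −366B = −43.92B.
Δexcess reserves = Δreserves − Δrequired = −899B − (−43.92B) = -855.08 billion.

-855.08 billion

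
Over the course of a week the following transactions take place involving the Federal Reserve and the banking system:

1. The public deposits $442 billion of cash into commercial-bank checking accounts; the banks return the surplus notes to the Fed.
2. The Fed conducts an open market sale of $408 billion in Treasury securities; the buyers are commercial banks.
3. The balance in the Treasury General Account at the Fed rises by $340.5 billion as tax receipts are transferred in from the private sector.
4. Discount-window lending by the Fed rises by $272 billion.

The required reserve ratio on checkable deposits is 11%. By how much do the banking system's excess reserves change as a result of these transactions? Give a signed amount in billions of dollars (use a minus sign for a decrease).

Currency deposit $442 billion: reserves +$442B, deposits +$442B.
OMO sale (to banks) $408 billion: reserves −$408B, deposits 0.
Government account inflow $340.5 billion: reserves −$340.5B, deposits −$340.5B.
Discount-window loan $272 billion: reserves +$272B, deposits 0.
Totals: Δreserves = −$34.5B, Δdeposits = +$101.5B.
Δrequired reserves = 11% × +$101.5B = +$11.165B.
Δexcess reserves = Δreserves − Δrequired = −$34.5B − (+$11.165B) = -$45.665 billion.

-$45.665 billion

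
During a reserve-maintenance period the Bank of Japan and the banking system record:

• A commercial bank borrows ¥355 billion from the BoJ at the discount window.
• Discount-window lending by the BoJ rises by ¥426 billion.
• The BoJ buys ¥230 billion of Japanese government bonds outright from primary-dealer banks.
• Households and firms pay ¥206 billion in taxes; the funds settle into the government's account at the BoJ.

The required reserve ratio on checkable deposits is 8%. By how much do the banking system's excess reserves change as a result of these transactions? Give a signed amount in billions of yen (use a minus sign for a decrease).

+¥821.48 billion

Discount-window loan ¥355 billion: reserves +¥355B, deposits 0.
Discount-window loan ¥426 billion: reserves +¥426B, deposits 0.
OMO purchase (from banks) ¥230 billion: reserves +¥230B, deposits 0.
Government account inflow ¥206 billion: reserves −¥206B, deposits −¥206B.
Totals: Δreserves = +¥805B, Δdeposits = −¥206B.
Δrequired reserves = 8% × −¥206B = −¥16.48B.
Δexcess reserves = Δreserves − Δrequired = +¥805B − (−¥16.48B) = +¥821.48 billion.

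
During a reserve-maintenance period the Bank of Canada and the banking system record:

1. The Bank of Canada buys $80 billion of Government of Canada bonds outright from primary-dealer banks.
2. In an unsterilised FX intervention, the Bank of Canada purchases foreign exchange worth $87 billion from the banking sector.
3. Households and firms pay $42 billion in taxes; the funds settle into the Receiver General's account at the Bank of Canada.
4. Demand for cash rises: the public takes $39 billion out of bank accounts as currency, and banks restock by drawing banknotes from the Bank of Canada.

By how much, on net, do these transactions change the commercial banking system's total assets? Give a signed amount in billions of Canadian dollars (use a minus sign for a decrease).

-$81 billion

Bank of Canada balance sheet:
  Assets:      Securities +$80B, Foreign assets +$87B
  Liabilities: Bank reserves +$86B, Currency in circulation +$39B, Government deposits +$42B
Commercial banking system:
  Assets:      Reserves at CB +$86B, Securities −$80B, Foreign assets −$87B
  Liabilities: Checkable deposits −$81B
Change in total bank assets = -$81 billion.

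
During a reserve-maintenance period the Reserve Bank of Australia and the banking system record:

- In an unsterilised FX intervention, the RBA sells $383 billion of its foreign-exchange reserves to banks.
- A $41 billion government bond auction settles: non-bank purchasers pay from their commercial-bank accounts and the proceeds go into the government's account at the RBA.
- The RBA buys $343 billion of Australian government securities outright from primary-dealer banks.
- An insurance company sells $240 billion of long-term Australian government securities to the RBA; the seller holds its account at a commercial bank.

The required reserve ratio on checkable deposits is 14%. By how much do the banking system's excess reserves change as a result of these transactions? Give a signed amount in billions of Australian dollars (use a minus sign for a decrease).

FX sale $383 billion: reserves −$383B, deposits 0.
Government account inflow $41 billion: reserves −$41B, deposits −$41B.
OMO purchase (from banks) $343 billion: reserves +$343B, deposits 0.
Asset purchase (from non-banks) $240 billion: reserves +$240B, deposits +$240B.
Totals: Δreserves = +$159B, Δdeposits = +$199B.
Δrequired reserves = 14% × +$199B = +$27.86B.
Δexcess reserves = Δreserves − Δrequired = +$159B − (+$27.86B) = +$131.14 billion.

+$131.14 billion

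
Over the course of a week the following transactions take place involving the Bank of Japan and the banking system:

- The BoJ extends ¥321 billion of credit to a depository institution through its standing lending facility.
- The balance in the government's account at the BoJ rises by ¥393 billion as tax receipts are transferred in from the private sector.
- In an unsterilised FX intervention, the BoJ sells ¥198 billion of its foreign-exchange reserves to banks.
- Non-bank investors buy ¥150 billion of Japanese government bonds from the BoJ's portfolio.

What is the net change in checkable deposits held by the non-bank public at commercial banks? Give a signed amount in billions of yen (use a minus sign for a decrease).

Discount-window loan ¥321 billion: the counterparty is a bank, so public deposits are unchanged → 0.
Government account inflow ¥393 billion: non-bank counterparties' bank balances fall → −¥393B.
FX sale ¥198 billion: the counterparty is a bank, so public deposits are unchanged → 0.
Asset sale (to non-banks) ¥150 billion: non-bank counterparties' bank balances fall → −¥150B.
Net: 0 − 393 + 0 − 150 = -¥543 billion.

-¥543 billion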